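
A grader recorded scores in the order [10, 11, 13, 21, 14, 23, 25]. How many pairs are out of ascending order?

Listing every pair i<j with a[i]>a[j] (using 0-based positions):
(3,4): 21 > 14
That's 1 pair.

1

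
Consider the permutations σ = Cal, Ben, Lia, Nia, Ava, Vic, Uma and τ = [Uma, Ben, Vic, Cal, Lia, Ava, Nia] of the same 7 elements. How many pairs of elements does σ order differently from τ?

There are 12 discordant pairs.

Assign each item its position (1..7) in the first ordering, then rewrite the second ordering as that position sequence:
positions: Cal→1, Ben→2, Lia→3, Nia→4, Ava→5, Vic→6, Uma→7
second ordering as positions: [7, 2, 6, 1, 3, 5, 4]
Discordant pairs = inversions in this position sequence.
7: 2, 6, 1, 3, 5, 4 → 6
2: 1 → 1
6: 1, 3, 5, 4 → 4
1: 0
3: 0
5: 4 → 1
4: 0
Total: 6 + 1 + 4 + 0 + 0 + 1 + 0 = 12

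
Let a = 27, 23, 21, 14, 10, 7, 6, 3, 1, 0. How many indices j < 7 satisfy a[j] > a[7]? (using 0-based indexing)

7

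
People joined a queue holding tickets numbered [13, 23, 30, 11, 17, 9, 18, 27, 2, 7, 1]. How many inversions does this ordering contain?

For each element, count later entries that are smaller:
13 → 11, 9, 2, 7, 1 → 5
23 → 11, 17, 9, 18, 2, 7, 1 → 7
30 → 11, 17, 9, 18, 27, 2, 7, 1 → 8
11 → 9, 2, 7, 1 → 4
17 → 9, 2, 7, 1 → 4
9 → 2, 7, 1 → 3
18 → 2, 7, 1 → 3
27 → 2, 7, 1 → 3
2 → 1 → 1
7 → 1 → 1
1 → none → 0
Sum: 5 + 7 + 8 + 4 + 4 + 3 + 3 + 3 + 1 + 1 + 0 = 39

39 inversions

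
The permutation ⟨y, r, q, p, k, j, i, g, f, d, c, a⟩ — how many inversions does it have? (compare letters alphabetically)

Count, for each position, how many later elements it exceeds:
y: 11
r: 10
q: 9
p: 8
k: 7
j: 6
i: 5
g: 4
f: 3
d: 2
c: 1
a: 0
Sum: 11 + 10 + 9 + 8 + 7 + 6 + 5 + 4 + 3 + 2 + 1 + 0 = 66

66 inversions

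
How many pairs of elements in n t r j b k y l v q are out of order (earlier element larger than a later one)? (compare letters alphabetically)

Sweep left to right; for each value list the smaller values that follow it:
n → j, b, k, l → 4
t → r, j, b, k, l, q → 6
r → j, b, k, l, q → 5
j → b → 1
b → none → 0
k → none → 0
y → l, v, q → 3
l → none → 0
v → q → 1
q → none → 0
Sum: 4 + 6 + 5 + 1 + 0 + 0 + 3 + 0 + 1 + 0 = 20

20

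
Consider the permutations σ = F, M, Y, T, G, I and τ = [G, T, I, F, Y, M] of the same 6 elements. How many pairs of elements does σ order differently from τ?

Assign each item its position (1..6) in the first ordering, then rewrite the second ordering as that position sequence:
positions: F→1, M→2, Y→3, T→4, G→5, I→6
second ordering as positions: [5, 4, 6, 1, 3, 2]
Discordant pairs = inversions in this position sequence.
5: 4, 1, 3, 2 → 4
4: 1, 3, 2 → 3
6: 1, 3, 2 → 3
1: 0
3: 2 → 1
2: 0
Total: 4 + 3 + 3 + 0 + 1 + 0 = 11

11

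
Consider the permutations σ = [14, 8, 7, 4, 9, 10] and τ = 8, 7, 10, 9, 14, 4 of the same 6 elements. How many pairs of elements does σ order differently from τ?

Assign each item its position (1..6) in the first ordering, then rewrite the second ordering as that position sequence:
positions: 14→1, 8→2, 7→3, 4→4, 9→5, 10→6
second ordering as positions: [2, 3, 6, 5, 1, 4]
Discordant pairs = inversions in this position sequence.
2: 1 → 1
3: 1 → 1
6: 5, 1, 4 → 3
5: 1, 4 → 2
1: 0
4: 0
Total: 1 + 1 + 3 + 2 + 0 + 0 = 7

7 discordant pairs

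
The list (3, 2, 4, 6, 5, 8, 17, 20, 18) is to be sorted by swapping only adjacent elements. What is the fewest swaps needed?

Swaps: 3

Each adjacent swap fixes exactly one inversion, so the minimum swap count equals the number of inversions.
Count inversions — for each element, later elements that are smaller:
3: 2 → 1
2: none → 0
4: none → 0
6: 5 → 1
5: none → 0
8: none → 0
17: none → 0
20: 18 → 1
18: none → 0
Total inversions: 1 + 0 + 0 + 1 + 0 + 0 + 0 + 1 + 0 = 3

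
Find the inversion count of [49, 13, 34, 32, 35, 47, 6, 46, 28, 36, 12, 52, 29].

40

Element-by-element contributions:
49: 11
13: 2
34: 5
32: 4
35: 4
47: 6
6: 0
46: 4
28: 1
36: 2
12: 0
52: 1
29: 0
Sum: 11 + 2 + 5 + 4 + 4 + 6 + 0 + 4 + 1 + 2 + 0 + 1 + 0 = 40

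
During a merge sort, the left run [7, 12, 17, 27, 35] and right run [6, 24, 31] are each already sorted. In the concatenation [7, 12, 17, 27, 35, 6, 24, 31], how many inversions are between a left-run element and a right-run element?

8 split inversions

Count, for every r in R, how many entries of L exceed r:
r = 6: 7, 12, 17, 27, 35 → 5
r = 24: 27, 35 → 2
r = 31: 35 → 1
Cross-inversions: 5 + 2 + 1 = 8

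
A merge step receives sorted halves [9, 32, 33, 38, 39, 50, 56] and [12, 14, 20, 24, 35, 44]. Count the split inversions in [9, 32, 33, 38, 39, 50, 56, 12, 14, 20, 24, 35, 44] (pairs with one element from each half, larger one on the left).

Count, for every r in R, how many entries of L exceed r:
r = 12: 32, 33, 38, 39, 50, 56 → 6
r = 14: 32, 33, 38, 39, 50, 56 → 6
r = 20: 32, 33, 38, 39, 50, 56 → 6
r = 24: 32, 33, 38, 39, 50, 56 → 6
r = 35: 38, 39, 50, 56 → 4
r = 44: 50, 56 → 2
Cross-inversions: 6 + 6 + 6 + 6 + 4 + 2 = 30

30 cross-inversions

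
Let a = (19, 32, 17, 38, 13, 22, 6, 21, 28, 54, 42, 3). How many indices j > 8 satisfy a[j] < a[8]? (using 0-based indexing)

1 such element

The element at index 8 is 28.
Elements after it: 54, 42, 3
Those smaller than 28: 3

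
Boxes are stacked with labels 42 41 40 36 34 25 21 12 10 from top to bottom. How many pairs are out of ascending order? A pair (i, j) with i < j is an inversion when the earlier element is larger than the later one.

Count, for each position, how many later elements it exceeds:
42 → 41, 40, 36, 34, 25, 21, 12, 10 → 8
41 → 40, 36, 34, 25, 21, 12, 10 → 7
40 → 36, 34, 25, 21, 12, 10 → 6
36 → 34, 25, 21, 12, 10 → 5
34 → 25, 21, 12, 10 → 4
25 → 21, 12, 10 → 3
21 → 12, 10 → 2
12 → 10 → 1
10 → none → 0
Sum: 8 + 7 + 6 + 5 + 4 + 3 + 2 + 1 + 0 = 36

There are 36 inversions.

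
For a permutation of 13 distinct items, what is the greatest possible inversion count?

78

The maximum occurs when the array is in strictly decreasing order: every one of the C(13, 2) pairs is inverted.
C(13, 2) = 13·12/2 = 78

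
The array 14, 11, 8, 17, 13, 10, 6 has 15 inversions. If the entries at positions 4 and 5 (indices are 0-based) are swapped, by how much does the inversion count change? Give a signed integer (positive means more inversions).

Positions 4 and 5 hold 13 and 10; after swapping, the array is [14, 11, 8, 17, 10, 13, 6].
Count, for each position, how many later elements it exceeds:
14: 5
11: 3
8: 1
17: 3
10: 1
13: 1
6: 0
Sum: 5 + 3 + 1 + 3 + 1 + 1 + 0 = 14
Change: 14 − 15 = -1

-1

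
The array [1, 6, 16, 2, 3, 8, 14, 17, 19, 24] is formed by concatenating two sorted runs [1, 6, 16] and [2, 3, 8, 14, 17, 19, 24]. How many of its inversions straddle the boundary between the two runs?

6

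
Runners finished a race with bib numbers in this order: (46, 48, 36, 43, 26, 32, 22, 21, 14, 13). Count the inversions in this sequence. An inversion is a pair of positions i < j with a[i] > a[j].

Sweep left to right; for each value list the smaller values that follow it:
46: 8
48: 8
36: 6
43: 6
26: 4
32: 4
22: 3
21: 2
14: 1
13: 0
Sum: 8 + 8 + 6 + 6 + 4 + 4 + 3 + 2 + 1 + 0 = 42

42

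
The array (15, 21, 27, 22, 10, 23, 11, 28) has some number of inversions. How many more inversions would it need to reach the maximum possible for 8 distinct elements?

Maximum inversions for 8 distinct elements is C(8, 2) = 8·7/2 = 28.
Current inversions — for each element, count later smaller elements:
15: 2
21: 2
27: 4
22: 2
10: 0
23: 1
11: 0
28: 0
Current total: 2 + 2 + 4 + 2 + 0 + 1 + 0 + 0 = 11
Shortfall: 28 − 11 = 17

17 inversions short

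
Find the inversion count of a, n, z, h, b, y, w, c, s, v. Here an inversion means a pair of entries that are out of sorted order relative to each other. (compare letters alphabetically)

19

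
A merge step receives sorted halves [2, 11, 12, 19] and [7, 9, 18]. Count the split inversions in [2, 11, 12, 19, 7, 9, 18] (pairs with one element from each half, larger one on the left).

Take each right-half value and tally the left-half values above it:
r = 7: 11, 12, 19 → 3
r = 9: 11, 12, 19 → 3
r = 18: 19 → 1
Cross-inversions: 3 + 3 + 1 = 7

7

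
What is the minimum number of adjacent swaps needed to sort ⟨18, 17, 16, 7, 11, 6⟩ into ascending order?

The minimum number of adjacent swaps to sort an array equals its inversion count, since every such swap removes exactly one inversion.
Count inversions — for each element, later elements that are smaller:
18: 17, 16, 7, 11, 6 → 5
17: 16, 7, 11, 6 → 4
16: 7, 11, 6 → 3
7: 6 → 1
11: 6 → 1
6: none → 0
Total inversions: 5 + 4 + 3 + 1 + 1 + 0 = 14

14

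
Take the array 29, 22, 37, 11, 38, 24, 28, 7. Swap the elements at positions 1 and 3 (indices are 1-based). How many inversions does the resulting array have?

18

Positions 1 and 3 hold 29 and 37; after swapping, the array is [37, 22, 29, 11, 38, 24, 28, 7].
Sweep left to right; for each value list the smaller values that follow it:
37: 6
22: 2
29: 4
11: 1
38: 3
24: 1
28: 1
7: 0
Sum: 6 + 2 + 4 + 1 + 3 + 1 + 1 + 0 = 18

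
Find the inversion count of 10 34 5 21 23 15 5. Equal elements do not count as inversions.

Listing every pair i<j with a[i]>a[j] (using 1-based positions):
(1,3): 10 > 5
(1,7): 10 > 5
(2,3): 34 > 5
(2,4): 34 > 21
(2,5): 34 > 23
(2,6): 34 > 15
(2,7): 34 > 5
(4,6): 21 > 15
(4,7): 21 > 5
(5,6): 23 > 15
(5,7): 23 > 5
(6,7): 15 > 5
That's 12 pairs.

12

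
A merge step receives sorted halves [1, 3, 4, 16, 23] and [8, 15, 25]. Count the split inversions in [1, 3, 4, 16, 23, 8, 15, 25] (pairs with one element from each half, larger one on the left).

4

For each element r of the right run, count left-run elements greater than r:
r = 8: 16, 23 → 2
r = 15: 16, 23 → 2
r = 25: none → 0
Cross-inversions: 2 + 2 + 0 = 4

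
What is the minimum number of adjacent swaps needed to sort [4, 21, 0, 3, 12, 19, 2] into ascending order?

There are 11 swaps.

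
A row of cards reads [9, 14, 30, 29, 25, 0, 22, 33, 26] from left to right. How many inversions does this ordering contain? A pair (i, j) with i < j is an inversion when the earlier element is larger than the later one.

Element-by-element contributions:
9: 1
14: 1
30: 5
29: 4
25: 2
0: 0
22: 0
33: 1
26: 0
Sum: 1 + 1 + 5 + 4 + 2 + 0 + 0 + 1 + 0 = 14

14 inversions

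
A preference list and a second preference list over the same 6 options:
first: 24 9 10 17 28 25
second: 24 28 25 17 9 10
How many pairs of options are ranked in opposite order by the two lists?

Pairs: 8

Assign each item its position (1..6) in the first ordering, then rewrite the second ordering as that position sequence:
positions: 24→1, 9→2, 10→3, 17→4, 28→5, 25→6
second ordering as positions: [1, 5, 6, 4, 2, 3]
Discordant pairs = inversions in this position sequence.
1: 0
5: 4, 2, 3 → 3
6: 4, 2, 3 → 3
4: 2, 3 → 2
2: 0
3: 0
Total: 0 + 3 + 3 + 2 + 0 + 0 = 8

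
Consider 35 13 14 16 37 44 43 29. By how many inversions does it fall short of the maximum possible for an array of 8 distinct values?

Maximum inversions for 8 distinct elements is C(8, 2) = 8·7/2 = 28.
Current inversions — for each element, count later smaller elements:
35: 4
13: 0
14: 0
16: 0
37: 1
44: 2
43: 1
29: 0
Current total: 4 + 0 + 0 + 0 + 1 + 2 + 1 + 0 = 8
Shortfall: 28 − 8 = 20

20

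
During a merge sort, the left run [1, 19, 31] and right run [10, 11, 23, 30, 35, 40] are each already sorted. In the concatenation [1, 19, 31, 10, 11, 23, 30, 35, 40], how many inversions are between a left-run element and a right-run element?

Take each right-half value and tally the left-half values above it:
r = 10: 19, 31 → 2
r = 11: 19, 31 → 2
r = 23: 31 → 1
r = 30: 31 → 1
r = 35: none → 0
r = 40: none → 0
Cross-inversions: 2 + 2 + 1 + 1 + 0 + 0 = 6

6 cross-inversions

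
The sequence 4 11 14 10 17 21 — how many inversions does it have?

2 inversions

Listing every pair i<j with a[i]>a[j] (using 1-based positions):
(2,4): 11 > 10
(3,4): 14 > 10
That's 2 pairs.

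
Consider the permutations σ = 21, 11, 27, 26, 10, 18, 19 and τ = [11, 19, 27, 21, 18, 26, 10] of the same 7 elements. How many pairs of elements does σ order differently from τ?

Assign each item its position (1..7) in the first ordering, then rewrite the second ordering as that position sequence:
positions: 21→1, 11→2, 27→3, 26→4, 10→5, 18→6, 19→7
second ordering as positions: [2, 7, 3, 1, 6, 4, 5]
Discordant pairs = inversions in this position sequence.
2: 1 → 1
7: 3, 1, 6, 4, 5 → 5
3: 1 → 1
1: 0
6: 4, 5 → 2
4: 0
5: 0
Total: 1 + 5 + 1 + 0 + 2 + 0 + 0 = 9

9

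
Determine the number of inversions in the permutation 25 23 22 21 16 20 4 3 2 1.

44

For each element, count later entries that are smaller:
25: 9
23: 8
22: 7
21: 6
16: 4
20: 4
4: 3
3: 2
2: 1
1: 0
Sum: 9 + 8 + 7 + 6 + 4 + 4 + 3 + 2 + 1 + 0 = 44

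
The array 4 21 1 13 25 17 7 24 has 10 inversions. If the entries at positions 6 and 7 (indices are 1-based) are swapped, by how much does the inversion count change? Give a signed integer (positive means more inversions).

Positions 6 and 7 hold 17 and 7; after swapping, the array is [4, 21, 1, 13, 25, 7, 17, 24].
Count, for each position, how many later elements it exceeds:
4 → 1 → 1
21 → 1, 13, 7, 17 → 4
1 → none → 0
13 → 7 → 1
25 → 7, 17, 24 → 3
7 → none → 0
17 → none → 0
24 → none → 0
Sum: 1 + 4 + 0 + 1 + 3 + 0 + 0 + 0 = 9
Change: 9 − 10 = -1

-1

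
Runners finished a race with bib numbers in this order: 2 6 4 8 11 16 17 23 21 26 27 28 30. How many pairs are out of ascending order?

Sweep left to right; for each value list the smaller values that follow it:
2 → none → 0
6 → 4 → 1
4 → none → 0
8 → none → 0
11 → none → 0
16 → none → 0
17 → none → 0
23 → 21 → 1
21 → none → 0
26 → none → 0
27 → none → 0
28 → none → 0
30 → none → 0
Sum: 0 + 1 + 0 + 0 + 0 + 0 + 0 + 1 + 0 + 0 + 0 + 0 + 0 = 2

2 inversions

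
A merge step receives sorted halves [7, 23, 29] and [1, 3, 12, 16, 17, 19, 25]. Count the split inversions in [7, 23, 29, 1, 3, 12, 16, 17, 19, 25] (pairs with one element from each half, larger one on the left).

Take each right-half value and tally the left-half values above it:
r = 1: 7, 23, 29 → 3
r = 3: 7, 23, 29 → 3
r = 12: 23, 29 → 2
r = 16: 23, 29 → 2
r = 17: 23, 29 → 2
r = 19: 23, 29 → 2
r = 25: 29 → 1
Cross-inversions: 3 + 3 + 2 + 2 + 2 + 2 + 1 = 15

Split inversions: 15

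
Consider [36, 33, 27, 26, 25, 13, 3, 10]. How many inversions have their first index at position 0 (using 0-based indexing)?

7

The element at index 0 is 36.
Elements after it: 33, 27, 26, 25, 13, 3, 10
Those smaller than 36: 33, 27, 26, 25, 13, 3, 10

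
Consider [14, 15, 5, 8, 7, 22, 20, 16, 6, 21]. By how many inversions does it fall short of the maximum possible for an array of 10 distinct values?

27

Maximum inversions for 10 distinct elements is C(10, 2) = 10·9/2 = 45.
Current inversions — for each element, count later smaller elements:
14: 4
15: 4
5: 0
8: 2
7: 1
22: 4
20: 2
16: 1
6: 0
21: 0
Current total: 4 + 4 + 0 + 2 + 1 + 4 + 2 + 1 + 0 + 0 = 18
Shortfall: 45 − 18 = 27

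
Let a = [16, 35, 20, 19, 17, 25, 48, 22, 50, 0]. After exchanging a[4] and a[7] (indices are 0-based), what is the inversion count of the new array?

Positions 4 and 7 hold 17 and 22; after swapping, the array is [16, 35, 20, 19, 22, 25, 48, 17, 50, 0].
Element-by-element contributions:
16 → 0 → 1
35 → 20, 19, 22, 25, 17, 0 → 6
20 → 19, 17, 0 → 3
19 → 17, 0 → 2
22 → 17, 0 → 2
25 → 17, 0 → 2
48 → 17, 0 → 2
17 → 0 → 1
50 → 0 → 1
0 → none → 0
Sum: 1 + 6 + 3 + 2 + 2 + 2 + 2 + 1 + 1 + 0 = 20

20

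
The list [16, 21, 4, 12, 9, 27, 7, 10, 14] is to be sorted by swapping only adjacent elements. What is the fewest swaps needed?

19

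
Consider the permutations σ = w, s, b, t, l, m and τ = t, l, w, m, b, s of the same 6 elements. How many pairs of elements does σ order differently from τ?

Assign each item its position (1..6) in the first ordering, then rewrite the second ordering as that position sequence:
positions: w→1, s→2, b→3, t→4, l→5, m→6
second ordering as positions: [4, 5, 1, 6, 3, 2]
Discordant pairs = inversions in this position sequence.
4: 1, 3, 2 → 3
5: 1, 3, 2 → 3
1: 0
6: 3, 2 → 2
3: 2 → 1
2: 0
Total: 3 + 3 + 0 + 2 + 1 + 0 = 9

9 discordant pairs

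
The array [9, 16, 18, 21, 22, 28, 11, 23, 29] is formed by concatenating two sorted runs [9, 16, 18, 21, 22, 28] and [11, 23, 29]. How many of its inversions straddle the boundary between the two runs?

Take each right-half value and tally the left-half values above it:
r = 11: 16, 18, 21, 22, 28 → 5
r = 23: 28 → 1
r = 29: none → 0
Cross-inversions: 5 + 1 + 0 = 6

6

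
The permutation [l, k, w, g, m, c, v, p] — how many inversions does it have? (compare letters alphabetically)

13

For each element, count later entries that are smaller:
l: 3
k: 2
w: 5
g: 1
m: 1
c: 0
v: 1
p: 0
Sum: 3 + 2 + 5 + 1 + 1 + 0 + 1 + 0 = 13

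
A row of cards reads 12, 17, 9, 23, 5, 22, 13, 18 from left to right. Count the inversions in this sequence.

12

Count, for each position, how many later elements it exceeds:
12: 2
17: 3
9: 1
23: 4
5: 0
22: 2
13: 0
18: 0
Sum: 2 + 3 + 1 + 4 + 0 + 2 + 0 + 0 = 12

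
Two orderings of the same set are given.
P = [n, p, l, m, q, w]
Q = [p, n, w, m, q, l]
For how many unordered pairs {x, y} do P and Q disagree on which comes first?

6 disagreeing pairs

Assign each item its position (1..6) in the first ordering, then rewrite the second ordering as that position sequence:
positions: n→1, p→2, l→3, m→4, q→5, w→6
second ordering as positions: [2, 1, 6, 4, 5, 3]
Discordant pairs = inversions in this position sequence.
2: 1 → 1
1: 0
6: 4, 5, 3 → 3
4: 3 → 1
5: 3 → 1
3: 0
Total: 1 + 0 + 3 + 1 + 1 + 0 = 6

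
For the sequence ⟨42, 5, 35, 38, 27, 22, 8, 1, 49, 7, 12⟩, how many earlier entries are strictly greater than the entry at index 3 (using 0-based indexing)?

1 such element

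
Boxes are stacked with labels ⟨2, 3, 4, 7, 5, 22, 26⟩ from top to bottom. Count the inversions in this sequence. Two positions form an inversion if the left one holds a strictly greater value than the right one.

Inversion pairs (indices are 0-based):
(3,4): 7 > 5
That's 1 pair.

Out-of-order pairs: 1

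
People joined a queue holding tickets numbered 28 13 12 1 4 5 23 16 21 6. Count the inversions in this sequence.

For each element, count later entries that are smaller:
28 → 13, 12, 1, 4, 5, 23, 16, 21, 6 → 9
13 → 12, 1, 4, 5, 6 → 5
12 → 1, 4, 5, 6 → 4
1 → none → 0
4 → none → 0
5 → none → 0
23 → 16, 21, 6 → 3
16 → 6 → 1
21 → 6 → 1
6 → none → 0
Sum: 9 + 5 + 4 + 0 + 0 + 0 + 3 + 1 + 1 + 0 = 23

23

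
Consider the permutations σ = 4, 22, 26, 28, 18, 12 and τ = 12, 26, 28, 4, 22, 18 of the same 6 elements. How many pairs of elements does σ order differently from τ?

Assign each item its position (1..6) in the first ordering, then rewrite the second ordering as that position sequence:
positions: 4→1, 22→2, 26→3, 28→4, 18→5, 12→6
second ordering as positions: [6, 3, 4, 1, 2, 5]
Discordant pairs = inversions in this position sequence.
6: 3, 4, 1, 2, 5 → 5
3: 1, 2 → 2
4: 1, 2 → 2
1: 0
2: 0
5: 0
Total: 5 + 2 + 2 + 0 + 0 + 0 = 9

Discordant pairs: 9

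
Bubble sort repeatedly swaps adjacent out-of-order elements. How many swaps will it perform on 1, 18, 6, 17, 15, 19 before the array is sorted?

There are 4 swaps.

The minimum number of adjacent swaps to sort an array equals its inversion count, since every such swap removes exactly one inversion.
Count inversions — for each element, later elements that are smaller:
1: none → 0
18: 6, 17, 15 → 3
6: none → 0
17: 15 → 1
15: none → 0
19: none → 0
Total inversions: 0 + 3 + 0 + 1 + 0 + 0 = 4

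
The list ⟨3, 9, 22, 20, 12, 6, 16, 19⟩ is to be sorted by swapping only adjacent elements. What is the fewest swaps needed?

Adjacent swaps: 11

The minimum number of adjacent swaps to sort an array equals its inversion count, since every such swap removes exactly one inversion.
Count inversions — for each element, later elements that are smaller:
3: none → 0
9: 6 → 1
22: 20, 12, 6, 16, 19 → 5
20: 12, 6, 16, 19 → 4
12: 6 → 1
6: none → 0
16: none → 0
19: none → 0
Total inversions: 0 + 1 + 5 + 4 + 1 + 0 + 0 + 0 = 11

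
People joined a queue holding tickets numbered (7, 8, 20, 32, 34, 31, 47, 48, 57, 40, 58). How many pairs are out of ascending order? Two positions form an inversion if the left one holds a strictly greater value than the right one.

5 out-of-order pairs

Sweep left to right; for each value list the smaller values that follow it:
7: 0
8: 0
20: 0
32: 1
34: 1
31: 0
47: 1
48: 1
57: 1
40: 0
58: 0
Sum: 0 + 0 + 0 + 1 + 1 + 0 + 1 + 1 + 1 + 0 + 0 = 5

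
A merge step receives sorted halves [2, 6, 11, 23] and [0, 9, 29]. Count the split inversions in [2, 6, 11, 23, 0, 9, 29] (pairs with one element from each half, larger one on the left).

6

Take each right-half value and tally the left-half values above it:
r = 0: 2, 6, 11, 23 → 4
r = 9: 11, 23 → 2
r = 29: none → 0
Cross-inversions: 4 + 2 + 0 = 6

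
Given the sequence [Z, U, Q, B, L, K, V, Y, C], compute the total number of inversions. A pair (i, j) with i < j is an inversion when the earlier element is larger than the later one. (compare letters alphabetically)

22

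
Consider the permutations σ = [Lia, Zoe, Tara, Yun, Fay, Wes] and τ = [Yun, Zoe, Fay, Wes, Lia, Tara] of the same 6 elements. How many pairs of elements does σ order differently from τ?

8

Assign each item its position (1..6) in the first ordering, then rewrite the second ordering as that position sequence:
positions: Lia→1, Zoe→2, Tara→3, Yun→4, Fay→5, Wes→6
second ordering as positions: [4, 2, 5, 6, 1, 3]
Discordant pairs = inversions in this position sequence.
4: 2, 1, 3 → 3
2: 1 → 1
5: 1, 3 → 2
6: 1, 3 → 2
1: 0
3: 0
Total: 3 + 1 + 2 + 2 + 0 + 0 = 8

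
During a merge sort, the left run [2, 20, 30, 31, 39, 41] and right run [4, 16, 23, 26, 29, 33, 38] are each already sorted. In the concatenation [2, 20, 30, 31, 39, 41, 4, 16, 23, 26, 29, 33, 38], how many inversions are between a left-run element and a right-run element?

There are 26 cross-inversions.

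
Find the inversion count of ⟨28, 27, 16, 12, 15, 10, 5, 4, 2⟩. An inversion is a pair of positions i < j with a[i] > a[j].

Count, for each position, how many later elements it exceeds:
28 → 27, 16, 12, 15, 10, 5, 4, 2 → 8
27 → 16, 12, 15, 10, 5, 4, 2 → 7
16 → 12, 15, 10, 5, 4, 2 → 6
12 → 10, 5, 4, 2 → 4
15 → 10, 5, 4, 2 → 4
10 → 5, 4, 2 → 3
5 → 4, 2 → 2
4 → 2 → 1
2 → none → 0
Sum: 8 + 7 + 6 + 4 + 4 + 3 + 2 + 1 + 0 = 35

35 inversions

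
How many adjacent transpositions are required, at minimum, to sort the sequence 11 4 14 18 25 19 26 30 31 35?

There are 2 swaps.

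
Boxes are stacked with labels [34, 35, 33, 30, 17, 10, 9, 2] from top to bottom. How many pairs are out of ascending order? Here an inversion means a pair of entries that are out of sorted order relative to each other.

27

Sweep left to right; for each value list the smaller values that follow it:
34: 6
35: 6
33: 5
30: 4
17: 3
10: 2
9: 1
2: 0
Sum: 6 + 6 + 5 + 4 + 3 + 2 + 1 + 0 = 27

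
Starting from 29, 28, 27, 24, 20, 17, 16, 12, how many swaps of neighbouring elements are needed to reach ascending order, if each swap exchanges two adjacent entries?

28 swaps

Minimum adjacent swaps = number of inversions (each swap of adjacent out-of-order elements removes one inversion and no swap can remove more).
Count inversions — for each element, later elements that are smaller:
29: 28, 27, 24, 20, 17, 16, 12 → 7
28: 27, 24, 20, 17, 16, 12 → 6
27: 24, 20, 17, 16, 12 → 5
24: 20, 17, 16, 12 → 4
20: 17, 16, 12 → 3
17: 16, 12 → 2
16: 12 → 1
12: none → 0
Total inversions: 7 + 6 + 5 + 4 + 3 + 2 + 1 + 0 = 28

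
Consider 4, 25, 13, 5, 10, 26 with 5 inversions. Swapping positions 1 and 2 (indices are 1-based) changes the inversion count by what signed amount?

+1

Positions 1 and 2 hold 4 and 25; after swapping, the array is [25, 4, 13, 5, 10, 26].
Sweep left to right; for each value list the smaller values that follow it:
25: 4
4: 0
13: 2
5: 0
10: 0
26: 0
Sum: 4 + 0 + 2 + 0 + 0 + 0 = 6
Change: 6 − 5 = +1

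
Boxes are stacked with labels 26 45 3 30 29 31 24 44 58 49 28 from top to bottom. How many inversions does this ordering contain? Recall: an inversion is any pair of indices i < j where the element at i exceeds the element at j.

Sweep left to right; for each value list the smaller values that follow it:
26 → 3, 24 → 2
45 → 3, 30, 29, 31, 24, 44, 28 → 7
3 → none → 0
30 → 29, 24, 28 → 3
29 → 24, 28 → 2
31 → 24, 28 → 2
24 → none → 0
44 → 28 → 1
58 → 49, 28 → 2
49 → 28 → 1
28 → none → 0
Sum: 2 + 7 + 0 + 3 + 2 + 2 + 0 + 1 + 2 + 1 + 0 = 20

20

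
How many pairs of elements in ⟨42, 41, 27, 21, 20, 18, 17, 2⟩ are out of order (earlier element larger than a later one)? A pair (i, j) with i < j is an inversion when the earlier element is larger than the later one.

28 inversions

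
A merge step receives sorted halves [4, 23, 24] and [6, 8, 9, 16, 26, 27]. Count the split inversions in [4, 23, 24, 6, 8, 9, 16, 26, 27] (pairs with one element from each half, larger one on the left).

Count, for every r in R, how many entries of L exceed r:
r = 6: 23, 24 → 2
r = 8: 23, 24 → 2
r = 9: 23, 24 → 2
r = 16: 23, 24 → 2
r = 26: none → 0
r = 27: none → 0
Cross-inversions: 2 + 2 + 2 + 2 + 0 + 0 = 8

8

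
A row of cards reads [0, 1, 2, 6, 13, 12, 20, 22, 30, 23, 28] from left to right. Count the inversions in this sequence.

3 inversions

For each element, count later entries that are smaller:
0: 0
1: 0
2: 0
6: 0
13: 1
12: 0
20: 0
22: 0
30: 2
23: 0
28: 0
Sum: 0 + 0 + 0 + 0 + 1 + 0 + 0 + 0 + 2 + 0 + 0 = 3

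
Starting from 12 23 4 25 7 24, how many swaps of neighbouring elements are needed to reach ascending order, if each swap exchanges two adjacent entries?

There are 6 swaps.

Each adjacent swap fixes exactly one inversion, so the minimum swap count equals the number of inversions.
Count inversions — for each element, later elements that are smaller:
12: 4, 7 → 2
23: 4, 7 → 2
4: none → 0
25: 7, 24 → 2
7: none → 0
24: none → 0
Total inversions: 2 + 2 + 0 + 2 + 0 + 0 = 6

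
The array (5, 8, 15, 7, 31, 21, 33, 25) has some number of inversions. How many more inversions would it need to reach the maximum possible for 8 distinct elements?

23

Maximum inversions for 8 distinct elements is C(8, 2) = 8·7/2 = 28.
Current inversions — for each element, count later smaller elements:
5: 0
8: 1
15: 1
7: 0
31: 2
21: 0
33: 1
25: 0
Current total: 0 + 1 + 1 + 0 + 2 + 0 + 1 + 0 = 5
Shortfall: 28 − 5 = 23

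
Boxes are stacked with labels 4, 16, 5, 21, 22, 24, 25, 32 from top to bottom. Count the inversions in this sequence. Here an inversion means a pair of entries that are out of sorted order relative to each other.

Count, for each position, how many later elements it exceeds:
4 → none → 0
16 → 5 → 1
5 → none → 0
21 → none → 0
22 → none → 0
24 → none → 0
25 → none → 0
32 → none → 0
Sum: 0 + 1 + 0 + 0 + 0 + 0 + 0 + 0 = 1

There is 1 inversion.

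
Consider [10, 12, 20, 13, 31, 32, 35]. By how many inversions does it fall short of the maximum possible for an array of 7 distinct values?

Maximum inversions for 7 distinct elements is C(7, 2) = 7·6/2 = 21.
Current inversions — for each element, count later smaller elements:
10: 0
12: 0
20: 1
13: 0
31: 0
32: 0
35: 0
Current total: 0 + 0 + 1 + 0 + 0 + 0 + 0 = 1
Shortfall: 21 − 1 = 20

20 inversions short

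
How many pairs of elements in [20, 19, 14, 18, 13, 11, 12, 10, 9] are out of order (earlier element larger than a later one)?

For each element, count later entries that are smaller:
20 → 19, 14, 18, 13, 11, 12, 10, 9 → 8
19 → 14, 18, 13, 11, 12, 10, 9 → 7
14 → 13, 11, 12, 10, 9 → 5
18 → 13, 11, 12, 10, 9 → 5
13 → 11, 12, 10, 9 → 4
11 → 10, 9 → 2
12 → 10, 9 → 2
10 → 9 → 1
9 → none → 0
Sum: 8 + 7 + 5 + 5 + 4 + 2 + 2 + 1 + 0 = 34

34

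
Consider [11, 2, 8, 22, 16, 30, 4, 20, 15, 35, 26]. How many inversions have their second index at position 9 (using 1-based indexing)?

The element at index 9 is 15.
Elements before it: 11, 2, 8, 22, 16, 30, 4, 20
Those larger than 15: 22, 16, 30, 20

4 such elements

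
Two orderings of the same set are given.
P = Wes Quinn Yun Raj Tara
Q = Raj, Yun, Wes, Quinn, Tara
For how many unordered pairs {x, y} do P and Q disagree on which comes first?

5 disagreeing pairs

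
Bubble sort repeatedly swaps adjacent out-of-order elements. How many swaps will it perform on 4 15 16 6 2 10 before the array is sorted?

The minimum number of adjacent swaps to sort an array equals its inversion count, since every such swap removes exactly one inversion.
Count inversions — for each element, later elements that are smaller:
4: 2 → 1
15: 6, 2, 10 → 3
16: 6, 2, 10 → 3
6: 2 → 1
2: none → 0
10: none → 0
Total inversions: 1 + 3 + 3 + 1 + 0 + 0 = 8

8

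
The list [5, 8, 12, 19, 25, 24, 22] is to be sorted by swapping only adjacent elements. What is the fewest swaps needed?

Minimum adjacent swaps = number of inversions (each swap of adjacent out-of-order elements removes one inversion and no swap can remove more).
Count inversions — for each element, later elements that are smaller:
5: none → 0
8: none → 0
12: none → 0
19: none → 0
25: 24, 22 → 2
24: 22 → 1
22: none → 0
Total inversions: 0 + 0 + 0 + 0 + 2 + 1 + 0 = 3

Adjacent swaps: 3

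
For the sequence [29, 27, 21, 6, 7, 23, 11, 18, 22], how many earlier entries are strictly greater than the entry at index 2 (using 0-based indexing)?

2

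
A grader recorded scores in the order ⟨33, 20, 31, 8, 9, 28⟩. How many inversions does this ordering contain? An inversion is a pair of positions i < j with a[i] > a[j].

10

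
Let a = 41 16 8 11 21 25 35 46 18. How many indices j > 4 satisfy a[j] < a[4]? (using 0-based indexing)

The element at index 4 is 21.
Elements after it: 25, 35, 46, 18
Those smaller than 21: 18

1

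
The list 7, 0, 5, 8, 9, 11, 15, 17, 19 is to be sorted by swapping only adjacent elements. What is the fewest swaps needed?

There are 2 swaps.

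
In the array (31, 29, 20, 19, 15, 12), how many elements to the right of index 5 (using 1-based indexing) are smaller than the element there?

1 such element

The element at index 5 is 15.
Elements after it: 12
Those smaller than 15: 12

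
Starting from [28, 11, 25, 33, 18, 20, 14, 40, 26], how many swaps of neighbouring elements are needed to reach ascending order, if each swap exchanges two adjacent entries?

Each adjacent swap fixes exactly one inversion, so the minimum swap count equals the number of inversions.
Count inversions — for each element, later elements that are smaller:
28: 11, 25, 18, 20, 14, 26 → 6
11: none → 0
25: 18, 20, 14 → 3
33: 18, 20, 14, 26 → 4
18: 14 → 1
20: 14 → 1
14: none → 0
40: 26 → 1
26: none → 0
Total inversions: 6 + 0 + 3 + 4 + 1 + 1 + 0 + 1 + 0 = 16

Adjacent swaps: 16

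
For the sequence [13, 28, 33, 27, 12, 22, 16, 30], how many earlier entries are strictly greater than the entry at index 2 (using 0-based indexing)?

0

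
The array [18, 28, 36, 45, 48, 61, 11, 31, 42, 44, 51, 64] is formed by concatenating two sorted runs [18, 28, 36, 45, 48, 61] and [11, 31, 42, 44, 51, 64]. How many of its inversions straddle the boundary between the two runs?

17 split inversions

For each element r of the right run, count left-run elements greater than r:
r = 11: 18, 28, 36, 45, 48, 61 → 6
r = 31: 36, 45, 48, 61 → 4
r = 42: 45, 48, 61 → 3
r = 44: 45, 48, 61 → 3
r = 51: 61 → 1
r = 64: none → 0
Cross-inversions: 6 + 4 + 3 + 3 + 1 + 0 = 17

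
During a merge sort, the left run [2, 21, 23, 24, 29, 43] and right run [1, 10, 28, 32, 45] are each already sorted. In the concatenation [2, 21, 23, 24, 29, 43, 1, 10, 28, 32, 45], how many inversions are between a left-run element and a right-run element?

Split inversions: 14

For each element r of the right run, count left-run elements greater than r:
r = 1: 2, 21, 23, 24, 29, 43 → 6
r = 10: 21, 23, 24, 29, 43 → 5
r = 28: 29, 43 → 2
r = 32: 43 → 1
r = 45: none → 0
Cross-inversions: 6 + 5 + 2 + 1 + 0 = 14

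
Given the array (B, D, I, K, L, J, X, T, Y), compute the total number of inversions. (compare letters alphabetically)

For each element, count later entries that are smaller:
B → none → 0
D → none → 0
I → none → 0
K → J → 1
L → J → 1
J → none → 0
X → T → 1
T → none → 0
Y → none → 0
Sum: 0 + 0 + 0 + 1 + 1 + 0 + 1 + 0 + 0 = 3

3 out-of-order pairs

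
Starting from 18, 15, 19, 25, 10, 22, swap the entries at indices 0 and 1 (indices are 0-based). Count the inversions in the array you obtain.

5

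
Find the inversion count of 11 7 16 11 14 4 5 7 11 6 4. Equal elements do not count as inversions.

Count, for each position, how many later elements it exceeds:
11 → 7, 4, 5, 7, 6, 4 → 6
7 → 4, 5, 6, 4 → 4
16 → 11, 14, 4, 5, 7, 11, 6, 4 → 8
11 → 4, 5, 7, 6, 4 → 5
14 → 4, 5, 7, 11, 6, 4 → 6
4 → none → 0
5 → 4 → 1
7 → 6, 4 → 2
11 → 6, 4 → 2
6 → 4 → 1
4 → none → 0
Sum: 6 + 4 + 8 + 5 + 6 + 0 + 1 + 2 + 2 + 1 + 0 = 35

35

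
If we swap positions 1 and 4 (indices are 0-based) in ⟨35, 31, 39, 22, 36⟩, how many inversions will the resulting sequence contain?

6

Positions 1 and 4 hold 31 and 36; after swapping, the array is [35, 36, 39, 22, 31].
For each element, count later entries that are smaller:
35 → 22, 31 → 2
36 → 22, 31 → 2
39 → 22, 31 → 2
22 → none → 0
31 → none → 0
Sum: 2 + 2 + 2 + 0 + 0 = 6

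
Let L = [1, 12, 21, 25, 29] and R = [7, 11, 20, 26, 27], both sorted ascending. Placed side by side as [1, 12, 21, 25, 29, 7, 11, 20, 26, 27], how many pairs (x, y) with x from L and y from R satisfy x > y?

13

For each element r of the right run, count left-run elements greater than r:
r = 7: 12, 21, 25, 29 → 4
r = 11: 12, 21, 25, 29 → 4
r = 20: 21, 25, 29 → 3
r = 26: 29 → 1
r = 27: 29 → 1
Cross-inversions: 4 + 4 + 3 + 1 + 1 = 13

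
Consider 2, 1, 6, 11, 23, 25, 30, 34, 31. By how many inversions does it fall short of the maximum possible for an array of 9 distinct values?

34

Maximum inversions for 9 distinct elements is C(9, 2) = 9·8/2 = 36.
Current inversions — for each element, count later smaller elements:
2: 1
1: 0
6: 0
11: 0
23: 0
25: 0
30: 0
34: 1
31: 0
Current total: 1 + 0 + 0 + 0 + 0 + 0 + 0 + 1 + 0 = 2
Shortfall: 36 − 2 = 34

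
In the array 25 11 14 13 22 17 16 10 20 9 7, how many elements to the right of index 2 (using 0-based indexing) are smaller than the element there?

The element at index 2 is 14.
Elements after it: 13, 22, 17, 16, 10, 20, 9, 7
Those smaller than 14: 13, 10, 9, 7

4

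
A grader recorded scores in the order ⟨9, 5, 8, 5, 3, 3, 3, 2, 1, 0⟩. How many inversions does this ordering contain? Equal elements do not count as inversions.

For each element, count later entries that are smaller:
9 → 5, 8, 5, 3, 3, 3, 2, 1, 0 → 9
5 → 3, 3, 3, 2, 1, 0 → 6
8 → 5, 3, 3, 3, 2, 1, 0 → 7
5 → 3, 3, 3, 2, 1, 0 → 6
3 → 2, 1, 0 → 3
3 → 2, 1, 0 → 3
3 → 2, 1, 0 → 3
2 → 1, 0 → 2
1 → 0 → 1
0 → none → 0
Sum: 9 + 6 + 7 + 6 + 3 + 3 + 3 + 2 + 1 + 0 = 40

40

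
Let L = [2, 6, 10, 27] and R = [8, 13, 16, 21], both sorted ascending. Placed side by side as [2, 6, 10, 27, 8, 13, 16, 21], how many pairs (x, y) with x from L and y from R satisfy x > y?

5

Take each right-half value and tally the left-half values above it:
r = 8: 10, 27 → 2
r = 13: 27 → 1
r = 16: 27 → 1
r = 21: 27 → 1
Cross-inversions: 2 + 1 + 1 + 1 = 5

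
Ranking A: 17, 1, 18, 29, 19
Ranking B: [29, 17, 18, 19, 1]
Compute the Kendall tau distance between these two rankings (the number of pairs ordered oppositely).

Discordant pairs: 5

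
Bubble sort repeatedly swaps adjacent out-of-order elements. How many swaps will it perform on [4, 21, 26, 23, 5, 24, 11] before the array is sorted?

Minimum adjacent swaps = number of inversions (each swap of adjacent out-of-order elements removes one inversion and no swap can remove more).
Count inversions — for each element, later elements that are smaller:
4: none → 0
21: 5, 11 → 2
26: 23, 5, 24, 11 → 4
23: 5, 11 → 2
5: none → 0
24: 11 → 1
11: none → 0
Total inversions: 0 + 2 + 4 + 2 + 0 + 1 + 0 = 9

9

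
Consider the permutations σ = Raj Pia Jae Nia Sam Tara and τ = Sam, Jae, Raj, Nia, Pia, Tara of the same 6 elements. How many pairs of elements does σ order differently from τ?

Assign each item its position (1..6) in the first ordering, then rewrite the second ordering as that position sequence:
positions: Raj→1, Pia→2, Jae→3, Nia→4, Sam→5, Tara→6
second ordering as positions: [5, 3, 1, 4, 2, 6]
Discordant pairs = inversions in this position sequence.
5: 3, 1, 4, 2 → 4
3: 1, 2 → 2
1: 0
4: 2 → 1
2: 0
6: 0
Total: 4 + 2 + 0 + 1 + 0 + 0 = 7

7 discordant pairs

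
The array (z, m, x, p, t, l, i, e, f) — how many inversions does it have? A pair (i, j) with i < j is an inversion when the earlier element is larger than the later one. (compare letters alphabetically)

Count, for each position, how many later elements it exceeds:
z → m, x, p, t, l, i, e, f → 8
m → l, i, e, f → 4
x → p, t, l, i, e, f → 6
p → l, i, e, f → 4
t → l, i, e, f → 4
l → i, e, f → 3
i → e, f → 2
e → none → 0
f → none → 0
Sum: 8 + 4 + 6 + 4 + 4 + 3 + 2 + 0 + 0 = 31

31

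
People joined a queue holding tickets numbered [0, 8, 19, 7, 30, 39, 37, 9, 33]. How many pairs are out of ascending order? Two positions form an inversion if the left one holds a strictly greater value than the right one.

9 out-of-order pairs

Sweep left to right; for each value list the smaller values that follow it:
0 → none → 0
8 → 7 → 1
19 → 7, 9 → 2
7 → none → 0
30 → 9 → 1
39 → 37, 9, 33 → 3
37 → 9, 33 → 2
9 → none → 0
33 → none → 0
Sum: 0 + 1 + 2 + 0 + 1 + 3 + 2 + 0 + 0 = 9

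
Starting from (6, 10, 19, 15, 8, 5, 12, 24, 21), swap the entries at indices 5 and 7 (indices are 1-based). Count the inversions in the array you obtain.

13 inversions

Positions 5 and 7 hold 8 and 12; after swapping, the array is [6, 10, 19, 15, 12, 5, 8, 24, 21].
Sweep left to right; for each value list the smaller values that follow it:
6: 1
10: 2
19: 4
15: 3
12: 2
5: 0
8: 0
24: 1
21: 0
Sum: 1 + 2 + 4 + 3 + 2 + 0 + 0 + 1 + 0 = 13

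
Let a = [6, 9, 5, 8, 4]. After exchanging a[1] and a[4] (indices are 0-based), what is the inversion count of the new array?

Positions 1 and 4 hold 9 and 4; after swapping, the array is [6, 4, 5, 8, 9].
Element-by-element contributions:
6 → 4, 5 → 2
4 → none → 0
5 → none → 0
8 → none → 0
9 → none → 0
Sum: 2 + 0 + 0 + 0 + 0 = 2

2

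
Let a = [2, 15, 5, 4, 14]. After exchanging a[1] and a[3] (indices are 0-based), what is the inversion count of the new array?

Positions 1 and 3 hold 15 and 4; after swapping, the array is [2, 4, 5, 15, 14].
Element-by-element contributions:
2: 0
4: 0
5: 0
15: 1
14: 0
Sum: 0 + 0 + 0 + 1 + 0 = 1

1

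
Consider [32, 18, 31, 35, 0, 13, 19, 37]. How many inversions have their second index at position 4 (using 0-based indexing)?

The element at index 4 is 0.
Elements before it: 32, 18, 31, 35
Those larger than 0: 32, 18, 31, 35

4 such elements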